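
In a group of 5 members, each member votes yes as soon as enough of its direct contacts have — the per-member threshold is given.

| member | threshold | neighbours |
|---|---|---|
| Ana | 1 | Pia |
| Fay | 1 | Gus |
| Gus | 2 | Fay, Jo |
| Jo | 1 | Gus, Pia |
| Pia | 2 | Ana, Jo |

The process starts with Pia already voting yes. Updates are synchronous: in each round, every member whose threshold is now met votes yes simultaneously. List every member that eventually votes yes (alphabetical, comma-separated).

Round 1 — Pia votes yes (initial).
Round 2 — checking thresholds:
  Ana: 1 of 1 neighbours ≥ 1, votes yes.
  Jo: 1 of 2 neighbours ≥ 1, votes yes.
Round 3 — no new yes votes; cascade stops.

Ana, Jo, Pia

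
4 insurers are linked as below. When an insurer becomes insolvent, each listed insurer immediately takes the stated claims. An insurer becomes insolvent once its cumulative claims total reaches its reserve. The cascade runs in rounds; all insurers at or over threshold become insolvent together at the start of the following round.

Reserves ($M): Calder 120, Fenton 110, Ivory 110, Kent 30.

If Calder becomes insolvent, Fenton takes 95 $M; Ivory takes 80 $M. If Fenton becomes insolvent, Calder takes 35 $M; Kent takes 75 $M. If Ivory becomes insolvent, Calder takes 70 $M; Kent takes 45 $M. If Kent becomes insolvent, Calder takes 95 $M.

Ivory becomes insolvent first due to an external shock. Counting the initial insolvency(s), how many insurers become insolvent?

Round 1 — Ivory becomes insolvent (initial).
  Calder: +70 → 70 < 120
  Kent: +45 → 45 ≥ 30
Round 2 — Kent becomes insolvent.
  Calder: +95 → 165 ≥ 120
Round 3 — Calder becomes insolvent.
  Fenton: +95 → 95 < 110
No further insolvencies.

3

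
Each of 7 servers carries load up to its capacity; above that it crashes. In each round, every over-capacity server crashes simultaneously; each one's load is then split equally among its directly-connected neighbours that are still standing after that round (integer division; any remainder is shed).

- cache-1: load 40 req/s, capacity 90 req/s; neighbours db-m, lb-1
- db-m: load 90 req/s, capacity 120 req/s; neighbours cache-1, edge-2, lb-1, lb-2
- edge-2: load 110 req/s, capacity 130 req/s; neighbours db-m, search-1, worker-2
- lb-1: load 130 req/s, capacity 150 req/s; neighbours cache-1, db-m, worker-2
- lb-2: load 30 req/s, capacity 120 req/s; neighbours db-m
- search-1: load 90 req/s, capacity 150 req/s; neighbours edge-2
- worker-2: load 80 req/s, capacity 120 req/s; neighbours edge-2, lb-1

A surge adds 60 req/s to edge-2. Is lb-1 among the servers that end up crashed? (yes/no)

Round 1 — edge-2 at 170 > 130. edge-2 crashes.
  edge-2 sheds 170 req/s to db-m, search-1, worker-2: 56 each (2 lost).
    db-m: 90+56 = 146 > 120
    search-1: 90+56 = 146 ≤ 150
    worker-2: 80+56 = 136 > 120
Round 2 — db-m, worker-2 crash.
  db-m sheds 146 req/s to cache-1, lb-1, lb-2: 48 each (2 lost).
    cache-1: 40+48 = 88 ≤ 90
    lb-1: 130+48 = 178 > 150
    lb-2: 30+48 = 78 ≤ 120
  worker-2 sheds 136 req/s to lb-1: 136 each.
    lb-1: 178+136 = 314 > 150
Round 3 — lb-1 crashes.
  lb-1 sheds 314 req/s to cache-1: 314 each.
    cache-1: 88+314 = 402 > 90
Round 4 — cache-1 crashes.
  cache-1 sheds 402 req/s: no online neighbours, lost.
No further crashes.

yes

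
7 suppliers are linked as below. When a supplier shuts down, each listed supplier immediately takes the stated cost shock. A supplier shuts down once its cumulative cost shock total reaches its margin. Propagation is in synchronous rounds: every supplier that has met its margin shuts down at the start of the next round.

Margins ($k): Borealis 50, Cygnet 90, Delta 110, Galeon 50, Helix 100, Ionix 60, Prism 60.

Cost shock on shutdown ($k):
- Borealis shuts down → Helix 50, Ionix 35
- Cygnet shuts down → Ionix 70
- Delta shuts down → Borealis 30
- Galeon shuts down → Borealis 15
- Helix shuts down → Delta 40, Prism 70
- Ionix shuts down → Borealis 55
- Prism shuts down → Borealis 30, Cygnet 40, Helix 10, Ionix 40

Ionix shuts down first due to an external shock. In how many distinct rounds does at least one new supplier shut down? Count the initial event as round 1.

2

Round 1 — Ionix shuts down (initial).
  Borealis: +55 → 55 ≥ 50
Round 2 — Borealis shuts down.
  Helix: +50 → 50 < 100
No further shutdowns.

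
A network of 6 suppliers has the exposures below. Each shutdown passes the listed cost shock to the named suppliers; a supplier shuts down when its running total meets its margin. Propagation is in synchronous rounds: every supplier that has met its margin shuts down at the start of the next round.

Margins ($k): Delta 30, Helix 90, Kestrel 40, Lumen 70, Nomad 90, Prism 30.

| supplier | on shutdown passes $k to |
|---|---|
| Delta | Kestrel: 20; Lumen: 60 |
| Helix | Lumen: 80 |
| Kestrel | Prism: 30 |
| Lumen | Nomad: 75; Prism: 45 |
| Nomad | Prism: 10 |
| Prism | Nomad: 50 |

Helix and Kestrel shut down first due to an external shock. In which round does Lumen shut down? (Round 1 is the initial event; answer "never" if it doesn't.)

2

Round 1 — Helix, Kestrel shut down (initial).
  Lumen: +80 → 80 ≥ 70
  Prism: +30 → 30 ≥ 30
Round 2 — Lumen, Prism shut down.
  Nomad: +75+50 → 125 ≥ 90
Round 3 — Nomad shuts down.
No further shutdowns.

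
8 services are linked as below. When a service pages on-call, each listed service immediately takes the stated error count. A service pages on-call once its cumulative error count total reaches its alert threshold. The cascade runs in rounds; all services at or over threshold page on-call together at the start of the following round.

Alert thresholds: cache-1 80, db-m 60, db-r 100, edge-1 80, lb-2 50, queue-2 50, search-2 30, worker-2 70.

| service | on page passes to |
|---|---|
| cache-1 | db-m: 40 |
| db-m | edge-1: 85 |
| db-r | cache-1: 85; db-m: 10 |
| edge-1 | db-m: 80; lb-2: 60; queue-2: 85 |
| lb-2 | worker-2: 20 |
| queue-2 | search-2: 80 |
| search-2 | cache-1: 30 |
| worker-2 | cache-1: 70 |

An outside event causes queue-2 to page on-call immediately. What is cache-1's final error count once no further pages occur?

30

Round 1 — queue-2 pages on-call (initial).
  search-2: +80 → 80 ≥ 30
Round 2 — search-2 pages on-call.
  cache-1: +30 → 30 < 80
No further pages.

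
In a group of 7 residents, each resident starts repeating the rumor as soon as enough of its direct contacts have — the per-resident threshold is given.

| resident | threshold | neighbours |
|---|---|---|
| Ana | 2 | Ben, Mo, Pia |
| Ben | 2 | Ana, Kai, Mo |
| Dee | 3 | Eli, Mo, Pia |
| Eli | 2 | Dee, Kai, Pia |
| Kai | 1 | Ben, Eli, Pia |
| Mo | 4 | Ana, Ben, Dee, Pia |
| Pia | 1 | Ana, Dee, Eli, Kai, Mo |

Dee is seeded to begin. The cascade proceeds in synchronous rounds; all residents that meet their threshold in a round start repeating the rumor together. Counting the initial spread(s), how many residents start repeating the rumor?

4

Round 1 — Dee starts repeating the rumor (initial).
Round 2 — checking thresholds:
  Eli: 1 of 3 neighbours < 2, below threshold.
  Mo: 1 of 4 neighbours < 4, below threshold.
  Pia: 1 of 5 neighbours ≥ 1, starts repeating the rumor.
Round 3 — checking thresholds:
  Ana: 1 of 3 neighbours < 2, below threshold.
  Eli: 2 of 3 neighbours ≥ 2, starts repeating the rumor.
  Kai: 1 of 3 neighbours ≥ 1, starts repeating the rumor.
  Mo: 2 of 4 neighbours < 4, below threshold.
Round 4 — no new spreads; cascade stops.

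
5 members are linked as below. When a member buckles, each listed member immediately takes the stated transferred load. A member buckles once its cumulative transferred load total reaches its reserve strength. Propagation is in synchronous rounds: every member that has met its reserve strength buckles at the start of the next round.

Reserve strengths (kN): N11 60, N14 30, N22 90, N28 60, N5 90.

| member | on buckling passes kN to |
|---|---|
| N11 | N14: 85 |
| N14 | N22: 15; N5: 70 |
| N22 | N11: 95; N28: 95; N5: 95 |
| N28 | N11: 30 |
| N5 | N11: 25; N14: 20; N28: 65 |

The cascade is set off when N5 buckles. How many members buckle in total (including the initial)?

2

Round 1 — N5 buckles (initial).
  N11: +25 → 25 < 60
  N14: +20 → 20 < 30
  N28: +65 → 65 ≥ 60
Round 2 — N28 buckles.
  N11: +30 → 55 < 60
No further bucklings.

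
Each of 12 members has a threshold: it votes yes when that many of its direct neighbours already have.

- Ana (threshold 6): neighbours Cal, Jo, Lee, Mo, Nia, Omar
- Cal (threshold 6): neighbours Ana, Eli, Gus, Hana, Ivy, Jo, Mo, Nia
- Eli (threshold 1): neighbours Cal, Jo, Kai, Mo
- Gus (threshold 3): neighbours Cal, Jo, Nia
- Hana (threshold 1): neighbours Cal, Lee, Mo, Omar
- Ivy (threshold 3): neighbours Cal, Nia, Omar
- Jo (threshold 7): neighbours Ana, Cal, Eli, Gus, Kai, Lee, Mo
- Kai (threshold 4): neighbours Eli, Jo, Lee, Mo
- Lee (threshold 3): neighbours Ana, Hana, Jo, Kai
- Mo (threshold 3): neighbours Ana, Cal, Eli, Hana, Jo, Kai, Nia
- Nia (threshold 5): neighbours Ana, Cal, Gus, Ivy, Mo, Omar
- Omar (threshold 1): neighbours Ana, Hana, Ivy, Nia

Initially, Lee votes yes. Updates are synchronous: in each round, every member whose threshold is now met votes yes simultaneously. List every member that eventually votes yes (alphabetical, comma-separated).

Hana, Lee, Omar

Round 1 — Lee votes yes (initial).
Round 2 — checking thresholds:
  Ana: 1 of 6 neighbours < 6, not yet.
  Hana: 1 of 4 neighbours ≥ 1, votes yes.
  Jo: 1 of 7 neighbours < 7, not yet.
  Kai: 1 of 4 neighbours < 4, not yet.
Round 3 — checking thresholds:
  Ana: 1 of 6 neighbours < 6, not yet.
  Cal: 1 of 8 neighbours < 6, not yet.
  Jo: 1 of 7 neighbours < 7, not yet.
  Kai: 1 of 4 neighbours < 4, not yet.
  Mo: 1 of 7 neighbours < 3, not yet.
  Omar: 1 of 4 neighbours ≥ 1, votes yes.
Round 4 — no new yes votes; cascade stops.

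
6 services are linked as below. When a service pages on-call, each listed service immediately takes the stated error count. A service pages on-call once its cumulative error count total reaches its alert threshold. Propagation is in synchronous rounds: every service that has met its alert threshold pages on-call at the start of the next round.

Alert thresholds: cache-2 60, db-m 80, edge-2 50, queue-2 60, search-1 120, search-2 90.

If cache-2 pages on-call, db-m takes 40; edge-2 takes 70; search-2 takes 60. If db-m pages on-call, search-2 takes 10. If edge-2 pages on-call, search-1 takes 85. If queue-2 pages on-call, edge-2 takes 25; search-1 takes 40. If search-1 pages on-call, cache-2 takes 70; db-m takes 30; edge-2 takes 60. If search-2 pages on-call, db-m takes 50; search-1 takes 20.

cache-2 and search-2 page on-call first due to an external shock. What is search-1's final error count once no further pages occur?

Round 1 — cache-2, search-2 page on-call (initial).
  db-m: +40+50 → 90 ≥ 80
  edge-2: +70 → 70 ≥ 50
  search-1: +20 → 20 < 120
Round 2 — db-m, edge-2 page on-call.
  search-1: +85 → 105 < 120
No further pages.

105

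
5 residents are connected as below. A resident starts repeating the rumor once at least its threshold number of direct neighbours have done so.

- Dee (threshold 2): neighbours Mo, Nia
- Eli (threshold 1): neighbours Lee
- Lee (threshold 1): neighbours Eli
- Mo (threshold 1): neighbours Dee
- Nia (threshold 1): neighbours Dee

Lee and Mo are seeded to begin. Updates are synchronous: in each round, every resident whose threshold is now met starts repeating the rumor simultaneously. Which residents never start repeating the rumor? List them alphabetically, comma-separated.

Dee, Nia

Round 1 — Lee, Mo start repeating the rumor (initial).
Round 2 — checking thresholds:
  Dee: 1 of 2 neighbours < 2, not yet.
  Eli: 1 of 1 neighbours ≥ 1, starts repeating the rumor.
Round 3 — no new spreads; cascade stops.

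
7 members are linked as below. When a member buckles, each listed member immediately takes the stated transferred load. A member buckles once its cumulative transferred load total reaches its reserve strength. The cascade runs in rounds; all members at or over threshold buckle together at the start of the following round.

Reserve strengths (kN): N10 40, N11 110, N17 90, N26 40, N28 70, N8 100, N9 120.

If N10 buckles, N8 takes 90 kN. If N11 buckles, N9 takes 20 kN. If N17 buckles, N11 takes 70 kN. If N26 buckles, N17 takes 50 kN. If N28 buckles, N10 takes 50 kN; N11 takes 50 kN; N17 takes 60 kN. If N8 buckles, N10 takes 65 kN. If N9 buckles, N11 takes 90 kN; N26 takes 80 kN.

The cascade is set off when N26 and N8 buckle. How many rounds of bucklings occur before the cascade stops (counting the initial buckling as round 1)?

Round 1 — N26, N8 buckle (initial).
  N10: +65 → 65 ≥ 40
  N17: +50 → 50 < 90
Round 2 — N10 buckles.
No further bucklings.

2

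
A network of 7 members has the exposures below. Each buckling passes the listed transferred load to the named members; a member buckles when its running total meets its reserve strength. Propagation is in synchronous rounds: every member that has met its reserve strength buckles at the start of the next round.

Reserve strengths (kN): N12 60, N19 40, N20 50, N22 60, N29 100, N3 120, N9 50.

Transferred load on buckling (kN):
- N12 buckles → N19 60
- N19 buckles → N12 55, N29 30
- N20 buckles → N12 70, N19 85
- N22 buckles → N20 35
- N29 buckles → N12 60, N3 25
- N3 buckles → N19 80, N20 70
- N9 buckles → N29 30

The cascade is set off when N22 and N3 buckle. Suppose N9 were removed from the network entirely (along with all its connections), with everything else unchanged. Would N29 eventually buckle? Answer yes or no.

With N9 removed:
Round 1 — N22, N3 buckle (initial).
  N19: +80 → 80 ≥ 40
  N20: +35+70 → 105 ≥ 50
Round 2 — N19, N20 buckle.
  N12: +55+70 → 125 ≥ 60
  N29: +30 → 30 < 100
Round 3 — N12 buckles.
No further bucklings.

no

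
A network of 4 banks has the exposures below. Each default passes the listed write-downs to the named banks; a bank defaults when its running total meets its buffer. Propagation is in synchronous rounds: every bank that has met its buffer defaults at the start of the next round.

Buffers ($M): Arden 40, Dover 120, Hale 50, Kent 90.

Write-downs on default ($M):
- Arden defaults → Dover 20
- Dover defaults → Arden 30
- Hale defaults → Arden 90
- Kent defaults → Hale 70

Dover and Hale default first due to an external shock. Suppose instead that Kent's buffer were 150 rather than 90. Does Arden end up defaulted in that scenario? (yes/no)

With Kent's buffer at 150:
Round 1 — Dover, Hale default (initial).
  Arden: +30+90 → 120 ≥ 40
Round 2 — Arden defaults.
No further defaults.

yes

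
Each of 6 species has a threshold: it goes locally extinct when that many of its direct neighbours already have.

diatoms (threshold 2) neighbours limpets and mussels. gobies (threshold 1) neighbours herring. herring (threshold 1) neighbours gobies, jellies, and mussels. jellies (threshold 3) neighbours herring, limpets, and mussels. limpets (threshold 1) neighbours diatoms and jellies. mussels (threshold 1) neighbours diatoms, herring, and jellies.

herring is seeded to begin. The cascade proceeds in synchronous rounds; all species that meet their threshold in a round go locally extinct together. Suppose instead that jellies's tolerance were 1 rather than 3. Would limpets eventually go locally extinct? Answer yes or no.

With jellies's tolerance at 1:
Round 1 — herring goes locally extinct (initial).
Round 2 — checking thresholds:
  gobies: 1 of 1 neighbours ≥ 1, goes locally extinct.
  jellies: 1 of 3 neighbours ≥ 1, goes locally extinct.
  mussels: 1 of 3 neighbours ≥ 1, goes locally extinct.
Round 3 — checking thresholds:
  diatoms: 1 of 2 neighbours < 2, holds.
  limpets: 1 of 2 neighbours ≥ 1, goes locally extinct.
Round 4 — checking thresholds:
  diatoms: 2 of 2 neighbours ≥ 2, goes locally extinct.
Round 5 — no new extinctions; cascade stops.

yes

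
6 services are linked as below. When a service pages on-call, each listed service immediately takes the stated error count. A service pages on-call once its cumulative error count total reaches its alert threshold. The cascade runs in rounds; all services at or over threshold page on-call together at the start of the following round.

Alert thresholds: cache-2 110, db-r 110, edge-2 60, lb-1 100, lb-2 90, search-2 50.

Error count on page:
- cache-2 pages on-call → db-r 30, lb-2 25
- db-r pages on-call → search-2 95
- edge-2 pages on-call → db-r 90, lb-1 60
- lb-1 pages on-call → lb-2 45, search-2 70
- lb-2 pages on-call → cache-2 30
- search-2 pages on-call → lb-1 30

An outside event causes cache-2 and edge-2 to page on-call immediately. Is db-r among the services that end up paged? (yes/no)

Round 1 — cache-2, edge-2 page on-call (initial).
  db-r: +30+90 → 120 ≥ 110
  lb-1: +60 → 60 < 100
  lb-2: +25 → 25 < 90
Round 2 — db-r pages on-call.
  search-2: +95 → 95 ≥ 50
Round 3 — search-2 pages on-call.
  lb-1: +30 → 90 < 100
No further pages.

yes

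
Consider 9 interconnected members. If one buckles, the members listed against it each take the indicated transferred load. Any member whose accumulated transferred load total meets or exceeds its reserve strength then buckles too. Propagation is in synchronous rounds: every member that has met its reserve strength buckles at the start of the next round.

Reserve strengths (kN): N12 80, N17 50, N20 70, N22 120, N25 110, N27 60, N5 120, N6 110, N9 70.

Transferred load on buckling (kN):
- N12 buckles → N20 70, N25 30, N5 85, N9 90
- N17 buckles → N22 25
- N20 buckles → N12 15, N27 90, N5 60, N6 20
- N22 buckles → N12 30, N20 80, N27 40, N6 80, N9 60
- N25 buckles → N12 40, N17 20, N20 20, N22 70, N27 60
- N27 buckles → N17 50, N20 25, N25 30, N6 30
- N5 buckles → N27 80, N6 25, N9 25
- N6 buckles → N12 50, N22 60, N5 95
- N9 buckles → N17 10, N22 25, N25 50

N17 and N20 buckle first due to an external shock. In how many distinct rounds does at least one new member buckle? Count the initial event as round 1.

Round 1 — N17, N20 buckle (initial).
  N12: +15 → 15 < 80
  N22: +25 → 25 < 120
  N27: +90 → 90 ≥ 60
  N5: +60 → 60 < 120
  N6: +20 → 20 < 110
Round 2 — N27 buckles.
  N25: +30 → 30 < 110
  N6: +30 → 50 < 110
No further bucklings.

2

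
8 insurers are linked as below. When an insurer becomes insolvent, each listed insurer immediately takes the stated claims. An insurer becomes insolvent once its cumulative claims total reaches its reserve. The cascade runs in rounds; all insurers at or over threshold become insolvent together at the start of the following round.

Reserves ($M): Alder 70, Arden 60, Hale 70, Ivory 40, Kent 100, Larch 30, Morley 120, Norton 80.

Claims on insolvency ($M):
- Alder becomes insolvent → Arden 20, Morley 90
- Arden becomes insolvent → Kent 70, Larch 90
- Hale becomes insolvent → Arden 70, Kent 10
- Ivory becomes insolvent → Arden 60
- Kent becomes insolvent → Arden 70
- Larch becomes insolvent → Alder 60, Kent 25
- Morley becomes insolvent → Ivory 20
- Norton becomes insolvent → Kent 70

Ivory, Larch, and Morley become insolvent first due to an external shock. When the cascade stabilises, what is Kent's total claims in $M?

95

Round 1 — Ivory, Larch, Morley become insolvent (initial).
  Alder: +60 → 60 < 70
  Arden: +60 → 60 ≥ 60
  Kent: +25 → 25 < 100
Round 2 — Arden becomes insolvent.
  Kent: +70 → 95 < 100
No further insolvencies.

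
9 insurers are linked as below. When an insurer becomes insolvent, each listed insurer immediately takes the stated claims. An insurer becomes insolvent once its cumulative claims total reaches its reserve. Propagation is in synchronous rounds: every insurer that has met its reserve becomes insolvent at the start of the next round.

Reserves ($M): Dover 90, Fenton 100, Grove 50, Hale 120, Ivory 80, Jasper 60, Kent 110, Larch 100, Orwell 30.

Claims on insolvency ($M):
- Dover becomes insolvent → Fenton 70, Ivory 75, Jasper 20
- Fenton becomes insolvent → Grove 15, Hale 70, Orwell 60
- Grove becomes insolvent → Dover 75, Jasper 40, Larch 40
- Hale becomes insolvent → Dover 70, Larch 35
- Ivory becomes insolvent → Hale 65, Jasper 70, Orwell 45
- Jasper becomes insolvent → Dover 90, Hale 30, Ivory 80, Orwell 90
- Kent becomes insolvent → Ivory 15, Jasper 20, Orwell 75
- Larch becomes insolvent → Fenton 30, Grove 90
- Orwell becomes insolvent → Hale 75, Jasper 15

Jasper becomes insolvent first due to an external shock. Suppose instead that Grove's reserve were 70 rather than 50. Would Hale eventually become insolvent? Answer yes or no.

With Grove's reserve at 70:
Round 1 — Jasper becomes insolvent (initial).
  Dover: +90 → 90 ≥ 90
  Hale: +30 → 30 < 120
  Ivory: +80 → 80 ≥ 80
  Orwell: +90 → 90 ≥ 30
Round 2 — Dover, Ivory, Orwell become insolvent.
  Fenton: +70 → 70 < 100
  Hale: +65+75 → 170 ≥ 120
Round 3 — Hale becomes insolvent.
  Larch: +35 → 35 < 100
No further insolvencies.

yes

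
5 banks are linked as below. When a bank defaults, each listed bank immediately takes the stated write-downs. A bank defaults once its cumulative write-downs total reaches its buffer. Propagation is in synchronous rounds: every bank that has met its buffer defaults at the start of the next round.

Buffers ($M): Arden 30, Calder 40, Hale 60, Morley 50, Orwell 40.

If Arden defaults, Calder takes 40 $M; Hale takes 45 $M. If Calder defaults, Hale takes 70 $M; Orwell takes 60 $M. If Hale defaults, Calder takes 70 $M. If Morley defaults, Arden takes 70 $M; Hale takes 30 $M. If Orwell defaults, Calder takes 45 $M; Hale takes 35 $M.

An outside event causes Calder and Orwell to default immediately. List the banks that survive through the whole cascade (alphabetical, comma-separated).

Arden, Morley

Round 1 — Calder, Orwell default (initial).
  Hale: +70+35 → 105 ≥ 60
Round 2 — Hale defaults.
No further defaults.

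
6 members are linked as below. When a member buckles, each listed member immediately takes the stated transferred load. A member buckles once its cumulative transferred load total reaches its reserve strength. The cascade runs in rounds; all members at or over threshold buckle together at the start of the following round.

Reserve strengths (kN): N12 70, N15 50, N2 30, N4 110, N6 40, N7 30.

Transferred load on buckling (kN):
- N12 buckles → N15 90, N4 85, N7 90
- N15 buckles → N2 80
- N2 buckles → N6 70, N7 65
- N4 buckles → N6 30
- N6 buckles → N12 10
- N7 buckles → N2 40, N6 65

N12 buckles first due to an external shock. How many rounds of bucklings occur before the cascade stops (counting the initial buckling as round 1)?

3

Round 1 — N12 buckles (initial).
  N15: +90 → 90 ≥ 50
  N4: +85 → 85 < 110
  N7: +90 → 90 ≥ 30
Round 2 — N15, N7 buckle.
  N2: +80+40 → 120 ≥ 30
  N6: +65 → 65 ≥ 40
Round 3 — N2, N6 buckle.
No further bucklings.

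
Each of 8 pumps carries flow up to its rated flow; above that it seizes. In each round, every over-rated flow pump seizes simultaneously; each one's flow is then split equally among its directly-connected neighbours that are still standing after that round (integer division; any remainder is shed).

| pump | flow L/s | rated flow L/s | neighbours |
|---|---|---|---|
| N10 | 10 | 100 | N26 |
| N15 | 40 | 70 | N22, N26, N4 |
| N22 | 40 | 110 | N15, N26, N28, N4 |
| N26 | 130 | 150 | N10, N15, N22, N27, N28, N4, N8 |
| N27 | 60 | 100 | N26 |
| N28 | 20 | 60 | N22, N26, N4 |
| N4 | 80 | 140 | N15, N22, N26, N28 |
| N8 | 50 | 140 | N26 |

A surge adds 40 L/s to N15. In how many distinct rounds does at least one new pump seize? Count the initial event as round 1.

2

Round 1 — N15 at 80 > 70. N15 seizes.
  N15 sheds 80 L/s to N22, N26, N4: 26 each (2 lost).
    N22: 40+26 = 66 ≤ 110
    N26: 130+26 = 156 > 150
    N4: 80+26 = 106 ≤ 140
Round 2 — N26 seizes.
  N26 sheds 156 L/s to N10, N22, N27, N28, N4, N8: 26 each.
    N10: 10+26 = 36 ≤ 100
    N22: 66+26 = 92 ≤ 110
    N27: 60+26 = 86 ≤ 100
    N28: 20+26 = 46 ≤ 60
    N4: 106+26 = 132 ≤ 140
    N8: 50+26 = 76 ≤ 140
No further seizures.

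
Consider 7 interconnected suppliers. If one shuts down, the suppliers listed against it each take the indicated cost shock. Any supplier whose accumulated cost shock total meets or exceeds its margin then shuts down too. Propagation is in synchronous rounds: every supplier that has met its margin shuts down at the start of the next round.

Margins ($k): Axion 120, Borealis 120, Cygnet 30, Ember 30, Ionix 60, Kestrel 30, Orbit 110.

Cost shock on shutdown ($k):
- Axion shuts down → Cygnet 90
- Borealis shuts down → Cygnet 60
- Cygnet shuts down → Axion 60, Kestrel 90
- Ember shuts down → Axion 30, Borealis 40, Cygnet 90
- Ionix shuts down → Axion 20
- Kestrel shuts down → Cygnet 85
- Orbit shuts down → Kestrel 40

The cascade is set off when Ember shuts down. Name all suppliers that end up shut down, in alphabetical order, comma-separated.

Round 1 — Ember shuts down (initial).
  Axion: +30 → 30 < 120
  Borealis: +40 → 40 < 120
  Cygnet: +90 → 90 ≥ 30
Round 2 — Cygnet shuts down.
  Axion: +60 → 90 < 120
  Kestrel: +90 → 90 ≥ 30
Round 3 — Kestrel shuts down.
No further shutdowns.

Cygnet, Ember, Kestrel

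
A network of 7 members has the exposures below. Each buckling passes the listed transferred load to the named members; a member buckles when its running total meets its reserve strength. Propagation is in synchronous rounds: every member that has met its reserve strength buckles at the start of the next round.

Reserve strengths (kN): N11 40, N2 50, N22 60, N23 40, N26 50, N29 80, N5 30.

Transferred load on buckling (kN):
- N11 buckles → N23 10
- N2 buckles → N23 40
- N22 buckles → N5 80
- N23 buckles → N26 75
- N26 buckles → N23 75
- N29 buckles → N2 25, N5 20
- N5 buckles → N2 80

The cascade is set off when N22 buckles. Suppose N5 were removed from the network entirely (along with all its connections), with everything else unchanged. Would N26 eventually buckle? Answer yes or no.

With N5 removed:
Round 1 — N22 buckles (initial).
No further bucklings.

no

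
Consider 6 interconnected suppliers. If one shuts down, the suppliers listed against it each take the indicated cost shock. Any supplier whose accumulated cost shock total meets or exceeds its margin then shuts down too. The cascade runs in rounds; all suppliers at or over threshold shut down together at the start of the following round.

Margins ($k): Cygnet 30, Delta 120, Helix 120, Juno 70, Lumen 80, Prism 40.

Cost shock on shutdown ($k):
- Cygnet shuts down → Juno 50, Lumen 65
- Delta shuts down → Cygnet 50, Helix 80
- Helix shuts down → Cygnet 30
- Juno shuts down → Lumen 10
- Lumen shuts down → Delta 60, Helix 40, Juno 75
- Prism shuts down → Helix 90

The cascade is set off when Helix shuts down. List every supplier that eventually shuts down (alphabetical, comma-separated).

Round 1 — Helix shuts down (initial).
  Cygnet: +30 → 30 ≥ 30
Round 2 — Cygnet shuts down.
  Juno: +50 → 50 < 70
  Lumen: +65 → 65 < 80
No further shutdowns.

Cygnet, Helix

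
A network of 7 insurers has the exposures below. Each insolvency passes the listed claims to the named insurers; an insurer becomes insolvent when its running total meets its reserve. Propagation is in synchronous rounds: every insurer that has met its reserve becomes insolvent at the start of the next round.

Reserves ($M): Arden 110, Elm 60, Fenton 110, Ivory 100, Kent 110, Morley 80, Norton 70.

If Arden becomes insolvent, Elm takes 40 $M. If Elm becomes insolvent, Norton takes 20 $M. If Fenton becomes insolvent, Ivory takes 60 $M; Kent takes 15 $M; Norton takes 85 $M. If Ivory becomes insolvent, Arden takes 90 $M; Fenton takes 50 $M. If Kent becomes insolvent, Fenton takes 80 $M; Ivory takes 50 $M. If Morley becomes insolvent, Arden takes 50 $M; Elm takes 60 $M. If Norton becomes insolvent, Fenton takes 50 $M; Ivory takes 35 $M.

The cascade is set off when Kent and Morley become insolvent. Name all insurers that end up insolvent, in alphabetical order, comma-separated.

Elm, Kent, Morley

Round 1 — Kent, Morley become insolvent (initial).
  Arden: +50 → 50 < 110
  Elm: +60 → 60 ≥ 60
  Fenton: +80 → 80 < 110
  Ivory: +50 → 50 < 100
Round 2 — Elm becomes insolvent.
  Norton: +20 → 20 < 70
No further insolvencies.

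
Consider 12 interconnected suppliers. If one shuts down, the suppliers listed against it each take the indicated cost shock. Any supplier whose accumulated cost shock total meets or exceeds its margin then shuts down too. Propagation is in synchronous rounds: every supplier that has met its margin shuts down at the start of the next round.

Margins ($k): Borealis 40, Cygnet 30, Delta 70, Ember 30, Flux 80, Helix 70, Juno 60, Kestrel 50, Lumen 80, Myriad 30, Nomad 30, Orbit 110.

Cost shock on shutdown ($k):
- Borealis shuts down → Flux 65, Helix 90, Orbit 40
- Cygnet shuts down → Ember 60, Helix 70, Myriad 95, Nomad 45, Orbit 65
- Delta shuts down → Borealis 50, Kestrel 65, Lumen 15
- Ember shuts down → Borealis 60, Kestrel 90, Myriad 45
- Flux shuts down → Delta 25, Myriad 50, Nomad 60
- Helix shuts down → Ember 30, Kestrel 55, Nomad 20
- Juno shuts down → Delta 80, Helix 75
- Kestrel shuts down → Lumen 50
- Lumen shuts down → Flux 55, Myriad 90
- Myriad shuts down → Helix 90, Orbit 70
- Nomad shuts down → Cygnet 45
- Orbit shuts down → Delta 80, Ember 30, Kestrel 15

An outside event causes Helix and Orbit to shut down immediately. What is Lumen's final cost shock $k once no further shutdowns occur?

65

Round 1 — Helix, Orbit shut down (initial).
  Delta: +80 → 80 ≥ 70
  Ember: +30+30 → 60 ≥ 30
  Kestrel: +55+15 → 70 ≥ 50
  Nomad: +20 → 20 < 30
Round 2 — Delta, Ember, Kestrel shut down.
  Borealis: +50+60 → 110 ≥ 40
  Lumen: +15+50 → 65 < 80
  Myriad: +45 → 45 ≥ 30
Round 3 — Borealis, Myriad shut down.
  Flux: +65 → 65 < 80
No further shutdowns.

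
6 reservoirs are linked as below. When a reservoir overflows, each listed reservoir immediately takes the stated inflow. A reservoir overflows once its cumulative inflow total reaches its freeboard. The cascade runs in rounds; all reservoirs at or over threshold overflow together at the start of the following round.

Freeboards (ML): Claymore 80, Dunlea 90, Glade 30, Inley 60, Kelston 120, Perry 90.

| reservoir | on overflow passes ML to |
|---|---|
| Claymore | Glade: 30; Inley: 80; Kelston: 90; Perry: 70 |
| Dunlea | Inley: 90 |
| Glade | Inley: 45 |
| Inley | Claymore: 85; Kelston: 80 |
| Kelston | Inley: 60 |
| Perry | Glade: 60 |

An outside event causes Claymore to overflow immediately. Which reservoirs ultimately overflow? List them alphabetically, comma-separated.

Claymore, Glade, Inley, Kelston

Round 1 — Claymore overflows (initial).
  Glade: +30 → 30 ≥ 30
  Inley: +80 → 80 ≥ 60
  Kelston: +90 → 90 < 120
  Perry: +70 → 70 < 90
Round 2 — Glade, Inley overflow.
  Kelston: +80 → 170 ≥ 120
Round 3 — Kelston overflows.
No further overflows.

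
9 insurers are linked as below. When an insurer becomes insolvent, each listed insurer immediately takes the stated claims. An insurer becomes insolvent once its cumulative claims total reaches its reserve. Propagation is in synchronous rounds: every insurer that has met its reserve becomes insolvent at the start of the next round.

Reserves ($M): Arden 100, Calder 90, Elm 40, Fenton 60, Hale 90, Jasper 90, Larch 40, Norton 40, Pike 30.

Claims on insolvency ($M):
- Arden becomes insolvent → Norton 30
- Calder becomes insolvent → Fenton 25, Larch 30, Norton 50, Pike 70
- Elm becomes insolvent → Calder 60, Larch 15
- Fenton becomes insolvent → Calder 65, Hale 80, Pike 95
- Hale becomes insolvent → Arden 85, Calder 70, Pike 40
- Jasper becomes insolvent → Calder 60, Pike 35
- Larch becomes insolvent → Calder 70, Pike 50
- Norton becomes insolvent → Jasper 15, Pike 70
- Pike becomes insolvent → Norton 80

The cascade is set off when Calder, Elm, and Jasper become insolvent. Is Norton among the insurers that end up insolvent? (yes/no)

yes

Round 1 — Calder, Elm, Jasper become insolvent (initial).
  Fenton: +25 → 25 < 60
  Larch: +30+15 → 45 ≥ 40
  Norton: +50 → 50 ≥ 40
  Pike: +70+35 → 105 ≥ 30
Round 2 — Larch, Norton, Pike become insolvent.
No further insolvencies.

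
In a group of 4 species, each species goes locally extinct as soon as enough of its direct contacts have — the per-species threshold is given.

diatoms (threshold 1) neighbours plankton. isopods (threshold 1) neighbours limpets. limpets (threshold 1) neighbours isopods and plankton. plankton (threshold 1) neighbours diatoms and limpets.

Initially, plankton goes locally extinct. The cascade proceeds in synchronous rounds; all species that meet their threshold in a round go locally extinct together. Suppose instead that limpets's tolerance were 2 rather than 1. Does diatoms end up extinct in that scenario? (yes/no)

With limpets's tolerance at 2:
Round 1 — plankton goes locally extinct (initial).
Round 2 — checking thresholds:
  diatoms: 1 of 1 neighbours ≥ 1, goes locally extinct.
  limpets: 1 of 2 neighbours < 2, below threshold.
Round 3 — no new extinctions; cascade stops.

yes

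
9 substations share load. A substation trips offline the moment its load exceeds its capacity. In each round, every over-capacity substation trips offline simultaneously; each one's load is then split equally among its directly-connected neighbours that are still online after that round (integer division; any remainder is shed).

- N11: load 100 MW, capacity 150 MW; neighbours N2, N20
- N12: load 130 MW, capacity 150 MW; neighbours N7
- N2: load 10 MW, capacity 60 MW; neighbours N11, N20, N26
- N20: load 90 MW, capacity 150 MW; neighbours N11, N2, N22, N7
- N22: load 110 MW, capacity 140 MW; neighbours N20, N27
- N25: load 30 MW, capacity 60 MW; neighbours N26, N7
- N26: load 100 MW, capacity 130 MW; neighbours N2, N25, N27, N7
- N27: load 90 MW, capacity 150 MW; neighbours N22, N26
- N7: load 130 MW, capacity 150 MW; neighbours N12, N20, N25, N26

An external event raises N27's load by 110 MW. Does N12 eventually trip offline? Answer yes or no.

yes

Round 1 — N27 at 200 > 150. N27 trips offline.
  N27 sheds 200 MW to N22, N26: 100 each.
    N22: 110+100 = 210 > 140
    N26: 100+100 = 200 > 130
Round 2 — N22, N26 trip offline.
  N22 sheds 210 MW to N20: 210 each.
    N20: 90+210 = 300 > 150
  N26 sheds 200 MW to N2, N25, N7: 66 each (2 lost).
    N2: 10+66 = 76 > 60
    N25: 30+66 = 96 > 60
    N7: 130+66 = 196 > 150
Round 3 — N2, N20, N25, N7 trip offline.
  N2 sheds 76 MW to N11: 76 each.
    N11: 100+76 = 176 > 150
  N20 sheds 300 MW to N11: 300 each.
    N11: 176+300 = 476 > 150
  N25 sheds 96 MW: no online neighbours, lost.
  N7 sheds 196 MW to N12: 196 each.
    N12: 130+196 = 326 > 150
Round 4 — N11, N12 trip offline.
  N11 sheds 476 MW: no online neighbours, lost.
  N12 sheds 326 MW: no online neighbours, lost.
No further trips.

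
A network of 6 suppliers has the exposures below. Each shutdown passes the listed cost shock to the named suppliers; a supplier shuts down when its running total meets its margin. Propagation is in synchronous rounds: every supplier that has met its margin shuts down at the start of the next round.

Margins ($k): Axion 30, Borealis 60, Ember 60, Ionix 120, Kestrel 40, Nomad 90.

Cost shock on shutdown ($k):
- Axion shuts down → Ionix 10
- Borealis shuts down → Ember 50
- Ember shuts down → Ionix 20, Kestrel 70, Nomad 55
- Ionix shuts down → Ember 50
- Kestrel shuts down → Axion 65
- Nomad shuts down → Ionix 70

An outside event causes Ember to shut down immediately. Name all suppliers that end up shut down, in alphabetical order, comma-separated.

Round 1 — Ember shuts down (initial).
  Ionix: +20 → 20 < 120
  Kestrel: +70 → 70 ≥ 40
  Nomad: +55 → 55 < 90
Round 2 — Kestrel shuts down.
  Axion: +65 → 65 ≥ 30
Round 3 — Axion shuts down.
  Ionix: +10 → 30 < 120
No further shutdowns.

Axion, Ember, Kestrel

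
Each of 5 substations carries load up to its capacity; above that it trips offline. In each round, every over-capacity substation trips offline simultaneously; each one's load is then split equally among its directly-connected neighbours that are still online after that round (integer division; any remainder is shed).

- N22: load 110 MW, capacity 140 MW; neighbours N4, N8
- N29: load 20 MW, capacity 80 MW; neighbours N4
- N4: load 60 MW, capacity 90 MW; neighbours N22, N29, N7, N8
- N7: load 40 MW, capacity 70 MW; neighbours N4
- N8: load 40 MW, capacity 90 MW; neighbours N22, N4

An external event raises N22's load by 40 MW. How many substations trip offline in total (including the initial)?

5

Round 1 — N22 at 150 > 140. N22 trips offline.
  N22 sheds 150 MW to N4, N8: 75 each.
    N4: 60+75 = 135 > 90
    N8: 40+75 = 115 > 90
Round 2 — N4, N8 trip offline.
  N4 sheds 135 MW to N29, N7: 67 each (1 lost).
    N29: 20+67 = 87 > 80
    N7: 40+67 = 107 > 70
  N8 sheds 115 MW: no online neighbours, lost.
Round 3 — N29, N7 trip offline.
  N29 sheds 87 MW: no online neighbours, lost.
  N7 sheds 107 MW: no online neighbours, lost.
No further trips.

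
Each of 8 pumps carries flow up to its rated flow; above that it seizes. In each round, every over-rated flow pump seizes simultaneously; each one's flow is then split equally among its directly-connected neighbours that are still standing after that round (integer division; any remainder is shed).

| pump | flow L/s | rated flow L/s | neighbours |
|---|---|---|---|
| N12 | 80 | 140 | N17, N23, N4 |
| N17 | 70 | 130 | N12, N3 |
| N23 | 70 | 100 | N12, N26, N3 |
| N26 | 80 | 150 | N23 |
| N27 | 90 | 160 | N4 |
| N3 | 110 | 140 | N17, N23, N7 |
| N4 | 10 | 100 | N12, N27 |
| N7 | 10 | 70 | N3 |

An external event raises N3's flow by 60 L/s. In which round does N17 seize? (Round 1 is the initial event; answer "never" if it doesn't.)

Round 1 — N3 at 170 > 140. N3 seizes.
  N3 sheds 170 L/s to N17, N23, N7: 56 each (2 lost).
    N17: 70+56 = 126 ≤ 130
    N23: 70+56 = 126 > 100
    N7: 10+56 = 66 ≤ 70
Round 2 — N23 seizes.
  N23 sheds 126 L/s to N12, N26: 63 each.
    N12: 80+63 = 143 > 140
    N26: 80+63 = 143 ≤ 150
Round 3 — N12 seizes.
  N12 sheds 143 L/s to N17, N4: 71 each (1 lost).
    N17: 126+71 = 197 > 130
    N4: 10+71 = 81 ≤ 100
Round 4 — N17 seizes.
  N17 sheds 197 L/s: no online neighbours, lost.
No further seizures.

4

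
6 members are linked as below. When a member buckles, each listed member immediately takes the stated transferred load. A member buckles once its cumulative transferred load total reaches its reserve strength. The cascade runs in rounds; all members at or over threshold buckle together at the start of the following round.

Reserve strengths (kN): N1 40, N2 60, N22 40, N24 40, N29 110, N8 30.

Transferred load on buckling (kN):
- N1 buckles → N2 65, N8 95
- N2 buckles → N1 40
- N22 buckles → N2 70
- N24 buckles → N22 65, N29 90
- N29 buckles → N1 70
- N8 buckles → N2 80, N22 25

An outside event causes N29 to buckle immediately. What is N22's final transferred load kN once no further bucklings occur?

25

Round 1 — N29 buckles (initial).
  N1: +70 → 70 ≥ 40
Round 2 — N1 buckles.
  N2: +65 → 65 ≥ 60
  N8: +95 → 95 ≥ 30
Round 3 — N2, N8 buckle.
  N22: +25 → 25 < 40
No further bucklings.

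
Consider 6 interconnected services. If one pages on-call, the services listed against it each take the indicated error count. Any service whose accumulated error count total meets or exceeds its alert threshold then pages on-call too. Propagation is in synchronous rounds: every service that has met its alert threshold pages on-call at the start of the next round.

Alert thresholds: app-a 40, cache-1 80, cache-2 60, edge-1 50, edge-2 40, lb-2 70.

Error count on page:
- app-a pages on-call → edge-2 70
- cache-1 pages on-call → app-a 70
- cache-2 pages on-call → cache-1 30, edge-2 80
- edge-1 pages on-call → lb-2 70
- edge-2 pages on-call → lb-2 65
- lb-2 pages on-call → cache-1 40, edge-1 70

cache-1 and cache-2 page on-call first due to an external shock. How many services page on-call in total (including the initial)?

4

Round 1 — cache-1, cache-2 page on-call (initial).
  app-a: +70 → 70 ≥ 40
  edge-2: +80 → 80 ≥ 40
Round 2 — app-a, edge-2 page on-call.
  lb-2: +65 → 65 < 70
No further pages.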